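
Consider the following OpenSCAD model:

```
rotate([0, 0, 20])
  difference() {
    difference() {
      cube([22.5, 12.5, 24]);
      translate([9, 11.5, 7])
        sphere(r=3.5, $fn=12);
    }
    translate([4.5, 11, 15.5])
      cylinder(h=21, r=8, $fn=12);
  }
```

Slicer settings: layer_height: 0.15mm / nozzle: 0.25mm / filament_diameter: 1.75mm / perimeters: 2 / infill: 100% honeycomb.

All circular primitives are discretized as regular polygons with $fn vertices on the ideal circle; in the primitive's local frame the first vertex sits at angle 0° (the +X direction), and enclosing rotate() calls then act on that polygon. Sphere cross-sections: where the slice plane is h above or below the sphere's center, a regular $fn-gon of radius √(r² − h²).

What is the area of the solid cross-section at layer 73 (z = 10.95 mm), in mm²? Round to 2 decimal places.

At z = 10.95 mm: the cube (footprint 22.5×12.5) is included at this height (area 281.25 mm²); the sphere at (9, 11.5) is absent (|z−center|=3.950 > r=3.5); Taking the first minus the rest: none of the subtracted shapes is present at this height, so the 22.5×12.5 cube is unchanged — area = 281.25 mm²; the cylinder at (4.5, 11) is not intersected at this z (z outside [15.5, 36.5]); After the difference (first − rest): none of the subtracted shapes is present at this height, so that combined region is unchanged — area = 281.25 mm²; (rotated 20° about Z; rotation is an isometry so areas/perimeters/island counts are preserved). Overall, the cross-section is a single solid region. Net area = 281.25 mm².

281.25 mm²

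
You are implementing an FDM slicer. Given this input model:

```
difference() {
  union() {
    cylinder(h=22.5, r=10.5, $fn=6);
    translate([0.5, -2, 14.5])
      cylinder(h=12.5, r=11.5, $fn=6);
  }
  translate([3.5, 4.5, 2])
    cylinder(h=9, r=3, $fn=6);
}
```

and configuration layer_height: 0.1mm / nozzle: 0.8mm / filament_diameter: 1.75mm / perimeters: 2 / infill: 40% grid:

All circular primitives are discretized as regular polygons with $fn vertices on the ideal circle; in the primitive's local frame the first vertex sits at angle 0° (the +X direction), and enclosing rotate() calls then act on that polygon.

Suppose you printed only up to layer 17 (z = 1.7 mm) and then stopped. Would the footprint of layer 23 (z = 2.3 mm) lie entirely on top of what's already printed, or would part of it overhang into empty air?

Compare the two slices. At z = 1.7: the cylinder: section is a regular 6-gon, circumradius r=10.5 (area = (6/2)·10.500²·sin(360°/6) = 286.44 mm²); the cylinder at (0.5, -2) is absent (z outside [14.5, 27]); Combining (union): only the r=10.5 cylinder is present, so the union is just that shape — area = 286.44 mm²; the cylinder at (3.5, 4.5) does not reach this height (z outside [2, 11]); Taking the first minus the rest: none of the subtracted shapes is present at this height, so the result so far is unchanged — area = 286.44 mm². At z = 2.3: the cylinder: section is a regular 6-gon, circumradius r=10.5 (area = (6/2)·10.500²·sin(360°/6) = 286.44 mm²); the cylinder at (0.5, -2) does not reach this height (z outside [14.5, 27]); Taking the union: only the r=10.5 cylinder is present, so the union is just that shape — area = 286.44 mm²; the r=3 cylinder at (3.5, 4.5) contributes a regular 6-gon of circumradius 3 (area = (6/2)·3.000²·sin(360°/6) = 23.38 mm²); After the difference (first − rest): starting from the result so far (286.44 mm²), the r=3 cylinder at (3.5, 4.5) lies wholly inside it (removes its full 23.38 mm² and its 18.00 mm outline becomes a hole wall) — area = 263.06 mm². Checking containment: the cross-section at z = 2.3 is a subset of the cross-section at z = 1.7.

entirely on top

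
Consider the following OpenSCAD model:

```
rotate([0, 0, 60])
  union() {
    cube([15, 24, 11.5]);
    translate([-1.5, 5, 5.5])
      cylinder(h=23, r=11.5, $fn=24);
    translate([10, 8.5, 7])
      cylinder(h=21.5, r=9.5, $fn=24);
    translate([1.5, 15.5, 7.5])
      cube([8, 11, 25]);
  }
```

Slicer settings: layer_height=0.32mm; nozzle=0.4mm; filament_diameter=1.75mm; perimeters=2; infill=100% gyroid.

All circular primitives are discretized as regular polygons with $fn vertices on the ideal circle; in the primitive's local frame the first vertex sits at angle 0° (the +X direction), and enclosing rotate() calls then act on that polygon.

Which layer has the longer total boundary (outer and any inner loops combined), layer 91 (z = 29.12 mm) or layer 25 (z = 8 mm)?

Layer 91 (z = 29.12): the cube does not reach this height (z outside [0, 11.5]); the cylinder at (-1.5, 5) does not reach this height (z outside [5.5, 28.5]); the cylinder at (10, 8.5) is not intersected at this z (z outside [7, 28.5]); the cube at (1.5, 15.5) is present — its section is the full 8×11 rectangle (perimeter 38.00 mm); Combining (union): only the 8×11 cube at (1.5, 15.5) is present, so the union is just that shape — boundary = 38.00 mm; (whole slice rotated 60° about Z — lengths, areas and connectivity unchanged). So its perimeter = 38.00 mm. Layer 25 (z = 8): the cube is present — its section is the full 15×24 rectangle (perimeter 78.00 mm); the r=11.5 cylinder at (-1.5, 5) contributes a regular 24-gon of circumradius 11.5 (perimeter = 2·24·11.500·sin(180°/24) = 72.05 mm); the r=9.5 cylinder at (10, 8.5) contributes a regular 24-gon of circumradius 9.5 (perimeter = 2·24·9.500·sin(180°/24) = 59.52 mm); the cube at (1.5, 15.5) (footprint 8×11) is included at this height (perimeter 38.00 mm); Merging all regions: the regions partially overlap (shared area 427.49 mm²), so the edge portions inside another operand are dropped and the merged outline is re-measured after clipping — boundary = 111.07 mm; (rotated 60° about Z; rotation is an isometry so areas/perimeters/island counts are preserved). So its perimeter = 111.07 mm. Layer 25 is larger (111.07 vs 38.00 mm).

layer 25 (z = 8 mm)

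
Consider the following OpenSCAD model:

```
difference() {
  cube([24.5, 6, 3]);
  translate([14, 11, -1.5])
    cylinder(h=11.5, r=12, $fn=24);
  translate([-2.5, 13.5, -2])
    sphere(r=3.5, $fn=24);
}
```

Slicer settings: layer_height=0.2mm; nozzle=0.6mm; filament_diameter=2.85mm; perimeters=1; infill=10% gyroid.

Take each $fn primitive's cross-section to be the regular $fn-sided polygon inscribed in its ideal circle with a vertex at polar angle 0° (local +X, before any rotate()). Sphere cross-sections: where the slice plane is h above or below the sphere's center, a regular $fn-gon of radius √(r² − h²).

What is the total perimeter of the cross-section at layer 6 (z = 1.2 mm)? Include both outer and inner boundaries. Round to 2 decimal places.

46.96 mm

At z = 1.2 mm: the cube (footprint 24.5×6) is included at this height (perimeter 61.00 mm); the cylinder at (14, 11): section is a regular 24-gon, circumradius r=12 (perimeter = 2·24·12.000·sin(180°/24) = 75.18 mm); the r=3.5 sphere at (-2.5, 13.5) slices to a regular 24-gon of circumradius 1.418 (√(r²−h²) with h=3.2 from center) (perimeter = 2·24·1.418·sin(180°/24) = 8.88 mm); After the difference (first − rest): starting from the 24.5×6 cube, the r=12 cylinder at (14, 11) partially overlaps it — only the 102.03 mm² overlap (of its 447.24 mm²) is removed, clipping the outline; the r=3.5 sphere at (-2.5, 13.5) misses the remaining region (no effect) — boundary = 46.96 mm. Overall, the cross-section has 2 separate islands. Total boundary length (outer) = 46.96 mm.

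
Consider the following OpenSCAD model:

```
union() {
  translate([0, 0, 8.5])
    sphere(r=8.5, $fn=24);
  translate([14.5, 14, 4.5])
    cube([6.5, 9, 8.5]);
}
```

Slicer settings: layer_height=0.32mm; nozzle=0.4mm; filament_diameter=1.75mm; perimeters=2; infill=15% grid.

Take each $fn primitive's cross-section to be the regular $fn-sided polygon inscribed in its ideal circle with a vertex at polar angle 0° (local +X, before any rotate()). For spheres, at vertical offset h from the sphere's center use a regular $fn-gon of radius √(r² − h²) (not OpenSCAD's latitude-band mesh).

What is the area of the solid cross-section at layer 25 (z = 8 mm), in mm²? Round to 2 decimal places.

282.12 mm²

At z = 8 mm: the sphere: section is a regular 24-gon, circumradius = √(r²−h²) = √(8.5²−0.5²) = 8.485 (area = (24/2)·8.485²·sin(360°/24) = 223.62 mm²); the cube at (14.5, 14) (footprint 6.5×9) is included at this height (area 58.50 mm²); Combining (union): the 2 present regions are separate (no shared area or edge), so areas and boundary lengths simply add and each stays a separate island — area = 282.12 mm². Overall, the cross-section has 2 separate islands. Net area = 282.12 mm².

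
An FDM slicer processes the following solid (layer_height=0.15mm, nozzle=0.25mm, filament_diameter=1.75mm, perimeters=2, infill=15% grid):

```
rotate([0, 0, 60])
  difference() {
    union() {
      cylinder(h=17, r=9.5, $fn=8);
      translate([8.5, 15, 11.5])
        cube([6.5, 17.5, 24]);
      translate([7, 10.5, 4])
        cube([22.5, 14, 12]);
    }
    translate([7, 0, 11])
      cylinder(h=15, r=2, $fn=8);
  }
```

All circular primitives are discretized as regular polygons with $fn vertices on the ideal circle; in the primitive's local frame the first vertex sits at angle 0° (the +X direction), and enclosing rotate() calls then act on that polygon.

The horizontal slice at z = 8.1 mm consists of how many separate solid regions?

2

At z = 8.1 mm: the r=9.5 cylinder gives a regular 8-gon of circumradius 9.5 (constant along its height); the cube at (8.5, 15) does not reach this height (z outside [11.5, 35.5]); the 22.5×14 cube at (7, 10.5) contributes its full rectangle; Combining (union): the 2 present regions are separate (no shared area or edge), so areas and boundary lengths simply add and each stays a separate island — 2 connected regions; the cylinder at (7, 0) is absent (z outside [11, 26]); Subtracting the remaining from the first: none of the subtracted shapes is present at this height, so the result so far is unchanged — 2 connected regions; (rotated 60° about Z; rotation is an isometry so areas/perimeters/island counts are preserved). The result has 2 disconnected regions.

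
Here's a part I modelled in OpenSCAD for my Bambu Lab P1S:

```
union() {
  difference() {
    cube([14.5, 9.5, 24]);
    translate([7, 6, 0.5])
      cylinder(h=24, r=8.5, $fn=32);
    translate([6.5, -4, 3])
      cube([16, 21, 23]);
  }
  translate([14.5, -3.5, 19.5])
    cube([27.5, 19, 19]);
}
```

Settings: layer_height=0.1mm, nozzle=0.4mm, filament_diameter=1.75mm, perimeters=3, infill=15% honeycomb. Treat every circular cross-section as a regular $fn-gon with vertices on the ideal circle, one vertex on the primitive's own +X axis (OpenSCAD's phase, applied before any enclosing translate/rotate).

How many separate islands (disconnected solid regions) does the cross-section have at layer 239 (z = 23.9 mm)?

2

At z = 23.9 mm: the 14.5×9.5 cube contributes its full rectangle; the cylinder at (7, 6): section is a regular 32-gon, circumradius r=8.5; the cube at (6.5, -4) is present — its section is the full 16×21 rectangle; Subtracting the remaining from the first: starting from the 14.5×9.5 cube, the r=8.5 cylinder at (7, 6) partially overlaps it — only the 135.77 mm² overlap (of its 225.52 mm²) is removed, clipping the outline; the 16×21 cube at (6.5, -4) partially overlaps it — only the 1.40 mm² overlap (of its 336.00 mm²) is removed, clipping the outline — 1 connected region; the cube at (14.5, -3.5) (footprint 27.5×19) is included at this height; Taking the union: the 2 present regions are separate (no shared area or edge), so areas and boundary lengths simply add and each stays a separate island — 2 connected regions. Overall, the cross-section has 2 separate islands. Island count = 2.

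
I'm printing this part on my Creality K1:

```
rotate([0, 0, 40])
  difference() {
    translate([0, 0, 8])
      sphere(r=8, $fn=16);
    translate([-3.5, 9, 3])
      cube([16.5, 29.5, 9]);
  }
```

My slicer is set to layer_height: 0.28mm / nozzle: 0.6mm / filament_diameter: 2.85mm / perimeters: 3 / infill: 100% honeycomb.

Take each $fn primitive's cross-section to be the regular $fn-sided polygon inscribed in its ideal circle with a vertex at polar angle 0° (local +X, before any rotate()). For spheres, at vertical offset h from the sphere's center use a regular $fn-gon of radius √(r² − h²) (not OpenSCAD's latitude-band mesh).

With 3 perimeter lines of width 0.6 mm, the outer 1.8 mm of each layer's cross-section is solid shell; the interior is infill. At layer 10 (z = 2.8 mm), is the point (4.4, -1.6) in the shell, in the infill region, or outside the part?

shell

At z = 2.8 mm: the r=8 sphere contributes a regular 16-gon of circumradius √(8²−5.2²) = 6.079; the cube at (-3.5, 9) is not intersected at this z (z outside [3, 12]); Taking the first minus the rest: none of the subtracted shapes is present at this height, so the r=8 sphere is unchanged — 1 connected region; (whole slice rotated 40° about Z — lengths, areas and connectivity unchanged). Overall, the cross-section is a single solid region. Undo the 40° rotation: the query point maps to (2.342, -4.054) in the un-rotated model frame. The nearest boundary edge runs (2.33, -5.62)→(4.30, -4.30); distance from the point to it = 1.29 mm. The point is inside the cross-section, 1.29 mm from the nearest boundary — within the 1.8 mm shell band (3 × 0.6).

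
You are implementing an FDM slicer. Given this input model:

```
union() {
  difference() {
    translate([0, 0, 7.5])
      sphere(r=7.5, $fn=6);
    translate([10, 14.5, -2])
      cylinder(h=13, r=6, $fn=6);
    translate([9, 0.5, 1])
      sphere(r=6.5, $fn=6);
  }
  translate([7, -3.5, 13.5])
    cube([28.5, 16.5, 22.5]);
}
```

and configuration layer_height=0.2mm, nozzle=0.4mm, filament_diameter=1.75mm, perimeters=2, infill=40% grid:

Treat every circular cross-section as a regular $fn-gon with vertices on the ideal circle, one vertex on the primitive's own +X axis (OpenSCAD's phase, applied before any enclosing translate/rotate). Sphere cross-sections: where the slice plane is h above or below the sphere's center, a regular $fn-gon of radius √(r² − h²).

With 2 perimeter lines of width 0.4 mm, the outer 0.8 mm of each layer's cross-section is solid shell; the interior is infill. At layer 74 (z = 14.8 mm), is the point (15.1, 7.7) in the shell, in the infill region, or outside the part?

At z = 14.8 mm: the sphere: section is a regular 6-gon, circumradius = √(r²−h²) = √(7.5²−7.3²) = 1.720; the cylinder at (10, 14.5) does not reach this height (z outside [-2, 11]); the sphere at (9, 0.5) is not intersected at this z (|z−center|=13.800 > r=6.5); After the difference (first − rest): none of the subtracted shapes is present at this height, so the r=7.5 sphere is unchanged — 1 connected region; the 28.5×16.5 cube at (7, -3.5) contributes its full rectangle; Combining (union): the 2 present regions are separate (no shared area or edge), so areas and boundary lengths simply add and each stays a separate island — 2 connected regions. Overall, the cross-section has 2 separate islands. The nearest boundary edge runs (7.00, 13.00)→(35.50, 13.00); distance from the point to it = 5.30 mm. (Shell/infill is judged within the island containing the point — the largest one.) The point is inside the cross-section and 5.30 mm from the nearest boundary — more than the 0.8 mm shell width (2 × 0.4), so it's in the infill interior.

infill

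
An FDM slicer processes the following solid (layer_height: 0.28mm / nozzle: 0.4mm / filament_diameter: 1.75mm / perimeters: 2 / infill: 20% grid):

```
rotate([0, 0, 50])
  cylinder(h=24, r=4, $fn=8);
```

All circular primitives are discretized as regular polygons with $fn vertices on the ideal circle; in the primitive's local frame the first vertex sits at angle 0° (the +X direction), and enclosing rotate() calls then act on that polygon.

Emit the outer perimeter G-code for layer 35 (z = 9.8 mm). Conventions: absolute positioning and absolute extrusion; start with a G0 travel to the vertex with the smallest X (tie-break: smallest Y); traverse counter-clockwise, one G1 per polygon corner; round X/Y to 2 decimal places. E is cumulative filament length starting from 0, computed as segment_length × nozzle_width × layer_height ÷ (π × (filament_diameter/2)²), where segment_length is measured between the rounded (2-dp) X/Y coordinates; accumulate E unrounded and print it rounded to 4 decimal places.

G0 X-3.98 Y-0.35 Z9.80
G1 X-2.57 Y-3.06 E0.1422
G1 X0.35 Y-3.98 E0.2848
G1 X3.06 Y-2.57 E0.4271
G1 X3.98 Y0.35 E0.5696
G1 X2.57 Y3.06 E0.7119
G1 X-0.35 Y3.98 E0.8544
G1 X-3.06 Y2.57 E0.9967
G1 X-3.98 Y-0.35 E1.1392

At z = 9.8 mm: the cylinder: section is a regular 8-gon, circumradius r=4; (whole slice rotated 50° about Z — lengths, areas and connectivity unchanged). The outline is a single polygon with 8 vertices. Extrusion per mm of travel: 0.4 × 0.28 / (π × 0.875²) = 0.046564. Accumulating E over each segment gives final E = 1.1392.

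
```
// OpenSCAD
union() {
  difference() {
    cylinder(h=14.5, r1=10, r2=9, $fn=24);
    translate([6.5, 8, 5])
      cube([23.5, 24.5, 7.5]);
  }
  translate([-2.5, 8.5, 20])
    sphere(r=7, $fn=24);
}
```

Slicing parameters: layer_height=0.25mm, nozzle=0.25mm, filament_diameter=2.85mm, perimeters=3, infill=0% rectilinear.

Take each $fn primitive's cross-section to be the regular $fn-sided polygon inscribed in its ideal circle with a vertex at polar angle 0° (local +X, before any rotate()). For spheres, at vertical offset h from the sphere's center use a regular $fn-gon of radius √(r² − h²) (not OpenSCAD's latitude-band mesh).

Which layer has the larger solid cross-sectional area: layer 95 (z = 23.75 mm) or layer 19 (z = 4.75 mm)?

Layer 95 (z = 23.75): the cone is absent (z outside [0, 14.5]); the cube at (6.5, 8) is absent (z outside [5, 12.5]); After the difference (first − rest): the first operand is absent here, so nothing remains; the r=7 sphere at (-2.5, 8.5) slices to a regular 24-gon of circumradius 5.911 (√(r²−h²) with h=3.75 from center) (area = (24/2)·5.911²·sin(360°/24) = 108.51 mm²); Taking the union: only the r=7 sphere at (-2.5, 8.5) is present, so the union is just that shape — area = 108.51 mm². So its area = 108.51 mm². Layer 19 (z = 4.75): the cone contributes a regular 24-gon of circumradius 9.672 (interpolated between r1=10 and r2=9 at t=0.328) (area = (24/2)·9.672²·sin(360°/24) = 290.57 mm²); the cube at (6.5, 8) is not intersected at this z (z outside [5, 12.5]); Subtracting the remaining from the first: none of the subtracted shapes is present at this height, so the cone is unchanged — area = 290.57 mm²; the sphere at (-2.5, 8.5) is absent (|z−center|=15.250 > r=7); Merging all regions: only that combined region is present, so the union is just that shape — area = 290.57 mm². So its area = 290.57 mm². Layer 19 is larger (290.57 vs 108.51 mm²).

layer 19 (z = 4.75 mm)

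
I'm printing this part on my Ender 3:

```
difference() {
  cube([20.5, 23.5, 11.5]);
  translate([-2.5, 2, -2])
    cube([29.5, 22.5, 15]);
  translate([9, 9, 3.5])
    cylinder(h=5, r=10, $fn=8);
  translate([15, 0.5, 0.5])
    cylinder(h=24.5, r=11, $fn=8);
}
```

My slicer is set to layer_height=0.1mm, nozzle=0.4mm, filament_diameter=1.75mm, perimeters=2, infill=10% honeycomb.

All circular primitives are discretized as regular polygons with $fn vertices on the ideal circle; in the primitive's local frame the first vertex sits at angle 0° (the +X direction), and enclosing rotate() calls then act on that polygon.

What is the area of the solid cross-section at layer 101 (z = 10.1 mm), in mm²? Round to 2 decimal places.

At z = 10.1 mm: the cube (footprint 20.5×23.5) is included at this height (area 481.75 mm²); the cube at (-2.5, 2) (footprint 29.5×22.5) is included at this height (area 663.75 mm²); the cylinder at (9, 9) does not reach this height (z outside [3.5, 8.5]); the r=11 cylinder at (15, 0.5) gives a regular 8-gon of circumradius 11 (constant along its height) (area = (8/2)·11.000²·sin(360°/8) = 342.24 mm²); Taking the first minus the rest: starting from the 20.5×23.5 cube (481.75 mm²), the 29.5×22.5 cube at (-2.5, 2) partially overlaps it — only the 440.75 mm² overlap (of its 663.75 mm²) is removed, clipping the outline; the r=11 cylinder at (15, 0.5) partially overlaps it — only the 32.48 mm² overlap (of its 342.24 mm²) is removed, clipping the outline — area = 8.52 mm². Overall, the cross-section is a single solid region. Net area = 8.52 mm².

8.52 mm²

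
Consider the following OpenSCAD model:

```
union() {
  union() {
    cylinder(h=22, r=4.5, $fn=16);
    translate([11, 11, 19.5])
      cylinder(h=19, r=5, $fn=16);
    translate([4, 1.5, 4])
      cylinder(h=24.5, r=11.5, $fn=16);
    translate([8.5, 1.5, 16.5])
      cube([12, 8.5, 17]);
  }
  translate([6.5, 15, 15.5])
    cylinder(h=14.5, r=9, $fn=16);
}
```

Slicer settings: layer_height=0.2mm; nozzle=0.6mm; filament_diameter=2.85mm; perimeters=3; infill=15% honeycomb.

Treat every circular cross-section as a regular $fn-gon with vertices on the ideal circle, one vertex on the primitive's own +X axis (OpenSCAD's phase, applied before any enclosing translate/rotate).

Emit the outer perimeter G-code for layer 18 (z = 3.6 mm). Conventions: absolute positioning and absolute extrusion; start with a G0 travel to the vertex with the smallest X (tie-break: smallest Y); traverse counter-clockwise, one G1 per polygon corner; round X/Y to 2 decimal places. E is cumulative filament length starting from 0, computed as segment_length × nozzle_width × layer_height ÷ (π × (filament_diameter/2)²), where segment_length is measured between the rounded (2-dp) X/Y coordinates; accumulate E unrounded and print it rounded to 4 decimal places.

At z = 3.6 mm: the cylinder: section is a regular 16-gon, circumradius r=4.5; the cylinder at (11, 11) is not intersected at this z (z outside [19.5, 38.5]); the cylinder at (4, 1.5) does not reach this height (z outside [4, 28.5]); the cube at (8.5, 1.5) is absent (z outside [16.5, 33.5]); Taking the union: only the r=4.5 cylinder is present, so the union is just that shape — 1 connected region; the cylinder at (6.5, 15) does not reach this height (z outside [15.5, 30]); Combining (union): only that combined region is present, so the union is just that shape — 1 connected region. The outline is a single polygon with 16 vertices. Extrusion per mm of travel: 0.6 × 0.2 / (π × 1.425²) = 0.018811. Accumulating E over each segment gives final E = 0.5285.

G0 X-4.50 Y0.00 Z3.60
G1 X-4.16 Y-1.72 E0.0330
G1 X-3.18 Y-3.18 E0.0661
G1 X-1.72 Y-4.16 E0.0991
G1 X0.00 Y-4.50 E0.1321
G1 X1.72 Y-4.16 E0.1651
G1 X3.18 Y-3.18 E0.1982
G1 X4.16 Y-1.72 E0.2312
G1 X4.50 Y0.00 E0.2642
G1 X4.16 Y1.72 E0.2972
G1 X3.18 Y3.18 E0.3303
G1 X1.72 Y4.16 E0.3634
G1 X0.00 Y4.50 E0.3963
G1 X-1.72 Y4.16 E0.4293
G1 X-3.18 Y3.18 E0.4624
G1 X-4.16 Y1.72 E0.4955
G1 X-4.50 Y0.00 E0.5285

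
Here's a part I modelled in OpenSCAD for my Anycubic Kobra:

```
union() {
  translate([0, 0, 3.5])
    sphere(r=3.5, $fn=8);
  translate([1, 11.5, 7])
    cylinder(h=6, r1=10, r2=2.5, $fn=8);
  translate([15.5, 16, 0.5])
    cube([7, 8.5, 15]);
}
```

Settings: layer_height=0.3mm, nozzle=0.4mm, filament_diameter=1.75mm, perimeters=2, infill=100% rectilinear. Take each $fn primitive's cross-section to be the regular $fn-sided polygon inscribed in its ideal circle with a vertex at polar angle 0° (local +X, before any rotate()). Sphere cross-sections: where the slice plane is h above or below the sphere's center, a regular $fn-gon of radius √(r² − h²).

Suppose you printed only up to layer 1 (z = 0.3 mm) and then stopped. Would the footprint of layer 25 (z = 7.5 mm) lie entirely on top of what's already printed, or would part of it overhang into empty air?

part overhangs

Compare the two slices. At z = 0.3: the sphere: section is a regular 8-gon, circumradius = √(r²−h²) = √(3.5²−3.2²) = 1.418 (area = (8/2)·1.418²·sin(360°/8) = 5.69 mm²); the cone at (1, 11.5) is absent (z outside [7, 13]); the cube at (15.5, 16) does not reach this height (z outside [0.5, 15.5]); Taking the union: only the r=3.5 sphere is present, so the union is just that shape — area = 5.69 mm². At z = 7.5: the sphere is absent (|z−center|=4.000 > r=3.5); the cone at (1, 11.5): at t=0.083 of its height the radius interpolates to r₁+(r₂−r₁)t = 9.375, giving a regular 8-gon of that circumradius (area = (8/2)·9.375²·sin(360°/8) = 248.59 mm²); the 7×8.5 cube at (15.5, 16) contributes its full rectangle (area 59.50 mm²); Combining (union): the 2 present regions are separate (no shared area or edge), so areas and boundary lengths simply add and each stays a separate island — area = 308.09 mm². Checking containment: at z = 7.5 the cross-section extends beyond the z = 0.3 cross-section by about 308.09 mm².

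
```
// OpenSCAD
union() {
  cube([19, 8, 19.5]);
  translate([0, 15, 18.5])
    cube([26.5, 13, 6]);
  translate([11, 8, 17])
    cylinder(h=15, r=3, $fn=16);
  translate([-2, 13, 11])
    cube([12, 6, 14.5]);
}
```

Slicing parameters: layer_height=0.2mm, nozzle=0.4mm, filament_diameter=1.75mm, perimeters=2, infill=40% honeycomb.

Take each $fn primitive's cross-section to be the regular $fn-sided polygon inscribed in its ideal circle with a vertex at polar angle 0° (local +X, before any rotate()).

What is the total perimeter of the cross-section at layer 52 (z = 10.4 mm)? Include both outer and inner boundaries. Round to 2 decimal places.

At z = 10.4 mm: the 19×8 cube contributes its full rectangle (perimeter 54.00 mm); the cube at (0, 15) does not reach this height (z outside [18.5, 24.5]); the cylinder at (11, 8) is absent (z outside [17, 32]); the cube at (-2, 13) does not reach this height (z outside [11, 25.5]); Merging all regions: only the 19×8 cube is present, so the union is just that shape — boundary = 54.00 mm. Overall, the cross-section is a single solid region. Total boundary length (outer) = 54.00 mm.

54.00 mm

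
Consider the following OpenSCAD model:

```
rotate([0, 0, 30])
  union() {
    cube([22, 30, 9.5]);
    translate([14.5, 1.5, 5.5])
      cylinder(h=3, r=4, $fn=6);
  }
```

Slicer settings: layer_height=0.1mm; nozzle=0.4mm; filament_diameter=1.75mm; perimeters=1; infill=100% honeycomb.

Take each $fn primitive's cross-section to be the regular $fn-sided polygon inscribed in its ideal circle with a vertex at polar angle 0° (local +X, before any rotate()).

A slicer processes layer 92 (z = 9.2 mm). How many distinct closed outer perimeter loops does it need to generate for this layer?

1

At z = 9.2 mm: the cube is present — its section is the full 22×30 rectangle; the cylinder at (14.5, 1.5) is absent (z outside [5.5, 8.5]); Taking the union: only the 22×30 cube is present, so the union is just that shape — 1 connected region; (whole slice rotated 30° about Z — lengths, areas and connectivity unchanged). The result has 1 disconnected region.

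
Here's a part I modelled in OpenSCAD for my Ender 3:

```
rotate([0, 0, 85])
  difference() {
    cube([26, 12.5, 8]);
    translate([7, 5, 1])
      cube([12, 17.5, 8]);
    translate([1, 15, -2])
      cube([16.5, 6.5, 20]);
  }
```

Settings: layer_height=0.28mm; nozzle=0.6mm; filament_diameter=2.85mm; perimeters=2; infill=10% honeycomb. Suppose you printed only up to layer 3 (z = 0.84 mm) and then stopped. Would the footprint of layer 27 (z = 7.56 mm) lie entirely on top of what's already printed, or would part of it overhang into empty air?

entirely on top

Compare the two slices. At z = 0.84: the cube (footprint 26×12.5) is included at this height (area 325.00 mm²); the cube at (7, 5) is not intersected at this z (z outside [1, 9]); the cube at (1, 15) is present — its section is the full 16.5×6.5 rectangle (area 107.25 mm²); After the difference (first − rest): starting from the 26×12.5 cube (325.00 mm²), the 16.5×6.5 cube at (1, 15) misses the remaining region (no effect) — area = 325.00 mm²; (whole slice rotated 85° about Z — lengths, areas and connectivity unchanged). At z = 7.56: the 26×12.5 cube contributes its full rectangle (area 325.00 mm²); the 12×17.5 cube at (7, 5) contributes its full rectangle (area 210.00 mm²); the 16.5×6.5 cube at (1, 15) contributes its full rectangle (area 107.25 mm²); Subtracting the remaining from the first: starting from the 26×12.5 cube (325.00 mm²), the 12×17.5 cube at (7, 5) partially overlaps it — only the 90.00 mm² overlap (of its 210.00 mm²) is removed, clipping the outline; the 16.5×6.5 cube at (1, 15) misses the remaining region (no effect) — area = 235.00 mm²; (rotated 85° about Z; rotation is an isometry so areas/perimeters/island counts are preserved). Checking containment: the cross-section at z = 7.56 is a subset of the cross-section at z = 0.84.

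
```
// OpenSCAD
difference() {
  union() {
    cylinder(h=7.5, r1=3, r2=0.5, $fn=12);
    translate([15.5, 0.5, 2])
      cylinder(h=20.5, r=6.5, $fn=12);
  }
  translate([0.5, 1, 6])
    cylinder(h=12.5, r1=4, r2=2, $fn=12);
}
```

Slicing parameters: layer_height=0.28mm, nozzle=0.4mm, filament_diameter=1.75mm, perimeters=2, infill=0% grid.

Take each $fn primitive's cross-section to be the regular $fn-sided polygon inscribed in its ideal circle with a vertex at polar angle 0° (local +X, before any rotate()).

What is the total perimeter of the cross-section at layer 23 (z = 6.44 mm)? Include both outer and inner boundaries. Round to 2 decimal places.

40.38 mm

At z = 6.44 mm: the cone contributes a regular 12-gon of circumradius 0.853 (interpolated between r1=3 and r2=0.5 at t=0.859) (perimeter = 2·12·0.853·sin(180°/12) = 5.30 mm); the r=6.5 cylinder at (15.5, 0.5) gives a regular 12-gon of circumradius 6.5 (constant along its height) (perimeter = 2·12·6.500·sin(180°/12) = 40.38 mm); Taking the union: the 2 present regions are separate (no shared area or edge), so areas and boundary lengths simply add and each stays a separate island — boundary = 45.68 mm; the cone at (0.5, 1): at t=0.035 of its height the radius interpolates to r₁+(r₂−r₁)t = 3.930, giving a regular 12-gon of that circumradius (perimeter = 2·12·3.930·sin(180°/12) = 24.41 mm); Subtracting the remaining from the first: starting from that combined region, the cone at (0.5, 1) partially overlaps it — only the 2.18 mm² overlap (of its 46.33 mm²) is removed, clipping the outline — boundary = 40.38 mm. Overall, the cross-section is a single solid region. Total boundary length (outer) = 40.38 mm.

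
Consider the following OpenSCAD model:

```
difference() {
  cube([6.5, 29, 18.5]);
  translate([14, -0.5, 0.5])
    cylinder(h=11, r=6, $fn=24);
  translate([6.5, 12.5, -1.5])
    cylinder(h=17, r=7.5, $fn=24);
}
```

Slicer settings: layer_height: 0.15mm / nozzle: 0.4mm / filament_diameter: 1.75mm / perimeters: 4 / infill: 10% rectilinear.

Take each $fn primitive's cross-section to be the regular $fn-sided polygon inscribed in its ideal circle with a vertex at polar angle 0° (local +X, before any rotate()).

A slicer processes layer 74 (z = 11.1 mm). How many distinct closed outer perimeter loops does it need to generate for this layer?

2

At z = 11.1 mm: the cube (footprint 6.5×29) is included at this height; the r=6 cylinder at (14, -0.5) contributes a regular 24-gon of circumradius 6; the r=7.5 cylinder at (6.5, 12.5) gives a regular 24-gon of circumradius 7.5 (constant along its height); Subtracting the remaining from the first: starting from the 6.5×29 cube, the r=6 cylinder at (14, -0.5) misses the remaining region (no effect); the r=7.5 cylinder at (6.5, 12.5) partially overlaps it — only the 82.63 mm² overlap (of its 174.70 mm²) is removed, clipping the outline — 2 connected regions. The result has 2 disconnected regions.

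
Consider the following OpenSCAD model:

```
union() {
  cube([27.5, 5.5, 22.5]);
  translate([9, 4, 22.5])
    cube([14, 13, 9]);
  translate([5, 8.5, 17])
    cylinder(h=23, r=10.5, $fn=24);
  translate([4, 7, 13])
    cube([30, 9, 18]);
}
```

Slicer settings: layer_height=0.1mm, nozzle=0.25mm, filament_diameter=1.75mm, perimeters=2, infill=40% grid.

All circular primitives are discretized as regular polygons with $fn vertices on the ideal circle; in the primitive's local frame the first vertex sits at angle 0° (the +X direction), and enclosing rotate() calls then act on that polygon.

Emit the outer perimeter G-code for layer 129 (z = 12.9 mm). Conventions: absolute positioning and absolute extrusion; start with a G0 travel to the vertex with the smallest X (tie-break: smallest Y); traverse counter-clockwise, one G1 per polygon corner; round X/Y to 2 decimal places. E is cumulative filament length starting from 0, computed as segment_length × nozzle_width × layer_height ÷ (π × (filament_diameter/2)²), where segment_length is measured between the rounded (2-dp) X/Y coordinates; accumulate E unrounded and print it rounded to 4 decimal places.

At z = 12.9 mm: the cube is present — its section is the full 27.5×5.5 rectangle; the cube at (9, 4) is absent (z outside [22.5, 31.5]); the cylinder at (5, 8.5) is not intersected at this z (z outside [17, 40]); the cube at (4, 7) is absent (z outside [13, 31]); Merging all regions: only the 27.5×5.5 cube is present, so the union is just that shape — 1 connected region. The outline is a single polygon with 4 vertices. Extrusion per mm of travel: 0.25 × 0.1 / (π × 0.875²) = 0.010394. Accumulating E over each segment gives final E = 0.6860.

G0 X0.00 Y0.00 Z12.90
G1 X27.50 Y0.00 E0.2858
G1 X27.50 Y5.50 E0.3430
G1 X0.00 Y5.50 E0.6288
G1 X0.00 Y0.00 E0.6860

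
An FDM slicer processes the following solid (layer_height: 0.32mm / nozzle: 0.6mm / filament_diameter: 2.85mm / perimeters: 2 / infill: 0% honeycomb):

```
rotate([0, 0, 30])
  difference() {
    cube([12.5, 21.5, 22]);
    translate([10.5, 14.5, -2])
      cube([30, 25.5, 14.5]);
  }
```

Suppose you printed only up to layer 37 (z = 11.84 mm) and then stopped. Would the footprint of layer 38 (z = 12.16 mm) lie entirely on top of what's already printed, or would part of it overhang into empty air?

Compare the two slices. At z = 11.84: the 12.5×21.5 cube contributes its full rectangle (area 268.75 mm²); the 30×25.5 cube at (10.5, 14.5) contributes its full rectangle (area 765.00 mm²); Subtracting the remaining from the first: starting from the 12.5×21.5 cube (268.75 mm²), the 30×25.5 cube at (10.5, 14.5) partially overlaps it — only the 14.00 mm² overlap (of its 765.00 mm²) is removed, clipping the outline — area = 254.75 mm²; (whole slice rotated 30° about Z — lengths, areas and connectivity unchanged). At z = 12.16: the 12.5×21.5 cube contributes its full rectangle (area 268.75 mm²); the cube at (10.5, 14.5) is present — its section is the full 30×25.5 rectangle (area 765.00 mm²); After the difference (first − rest): starting from the 12.5×21.5 cube (268.75 mm²), the 30×25.5 cube at (10.5, 14.5) partially overlaps it — only the 14.00 mm² overlap (of its 765.00 mm²) is removed, clipping the outline — area = 254.75 mm²; (rotated 30° about Z; rotation is an isometry so areas/perimeters/island counts are preserved). Checking containment: the cross-section at z = 12.16 is a subset of the cross-section at z = 11.84.

entirely on top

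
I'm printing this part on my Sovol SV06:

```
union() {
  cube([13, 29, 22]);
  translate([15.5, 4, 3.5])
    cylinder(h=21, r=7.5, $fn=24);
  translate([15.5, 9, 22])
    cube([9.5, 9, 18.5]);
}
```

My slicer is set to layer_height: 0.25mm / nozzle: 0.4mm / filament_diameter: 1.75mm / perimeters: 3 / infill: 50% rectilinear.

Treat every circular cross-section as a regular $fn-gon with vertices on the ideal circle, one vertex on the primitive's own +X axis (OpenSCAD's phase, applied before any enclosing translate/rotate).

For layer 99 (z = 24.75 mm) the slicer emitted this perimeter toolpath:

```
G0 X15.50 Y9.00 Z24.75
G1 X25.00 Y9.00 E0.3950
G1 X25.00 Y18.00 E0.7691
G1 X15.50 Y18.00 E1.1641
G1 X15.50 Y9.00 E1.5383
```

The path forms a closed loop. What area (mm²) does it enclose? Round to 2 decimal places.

Apply the shoelace formula to the sequence of (X, Y) vertices; enclosed area = 85.50 mm².

85.50 mm²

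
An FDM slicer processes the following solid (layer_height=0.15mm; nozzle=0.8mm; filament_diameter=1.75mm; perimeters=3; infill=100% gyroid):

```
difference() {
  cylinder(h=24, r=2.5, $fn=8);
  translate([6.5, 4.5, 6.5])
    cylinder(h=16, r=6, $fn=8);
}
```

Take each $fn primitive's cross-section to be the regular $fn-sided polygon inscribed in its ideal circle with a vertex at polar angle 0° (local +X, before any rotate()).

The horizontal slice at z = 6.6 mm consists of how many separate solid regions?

1

At z = 6.6 mm: the r=2.5 cylinder contributes a regular 8-gon of circumradius 2.5; the r=6 cylinder at (6.5, 4.5) contributes a regular 8-gon of circumradius 6; Subtracting the remaining from the first: starting from the r=2.5 cylinder, the r=6 cylinder at (6.5, 4.5) partially overlaps it — only the 0.21 mm² overlap (of its 101.82 mm²) is removed, clipping the outline — 1 connected region. The result has 1 disconnected region.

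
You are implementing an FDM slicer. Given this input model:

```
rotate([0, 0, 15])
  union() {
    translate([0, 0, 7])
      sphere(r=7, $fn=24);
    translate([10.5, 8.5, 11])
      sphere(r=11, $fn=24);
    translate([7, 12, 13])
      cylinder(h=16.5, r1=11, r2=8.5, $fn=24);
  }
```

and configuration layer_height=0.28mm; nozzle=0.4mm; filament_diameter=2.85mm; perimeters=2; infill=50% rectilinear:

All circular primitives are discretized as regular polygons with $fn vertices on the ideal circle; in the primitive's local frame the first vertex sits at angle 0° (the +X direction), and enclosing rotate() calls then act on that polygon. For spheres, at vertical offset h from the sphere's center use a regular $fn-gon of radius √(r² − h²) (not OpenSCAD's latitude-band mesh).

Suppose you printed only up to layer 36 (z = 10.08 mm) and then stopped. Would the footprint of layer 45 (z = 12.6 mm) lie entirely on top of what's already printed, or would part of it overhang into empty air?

entirely on top

Compare the two slices. At z = 10.08: the r=7 sphere contributes a regular 24-gon of circumradius √(7²−3.08²) = 6.286 (area = (24/2)·6.286²·sin(360°/24) = 122.72 mm²); the sphere at (10.5, 8.5): section is a regular 24-gon, circumradius = √(r²−h²) = √(11²−0.92²) = 10.961 (area = (24/2)·10.961²·sin(360°/24) = 373.18 mm²); the cone at (7, 12) is not intersected at this z (z outside [13, 29.5]); Combining (union): the regions partially overlap — summed areas 495.90 mm² minus the doubly-counted overlap 24.94 mm² gives 470.95 mm² — area = 470.95 mm²; (rotated 15° about Z; rotation is an isometry so areas/perimeters/island counts are preserved). At z = 12.6: the r=7 sphere slices to a regular 24-gon of circumradius 4.200 (√(r²−h²) with h=5.6 from center) (area = (24/2)·4.200²·sin(360°/24) = 54.79 mm²); the r=11 sphere at (10.5, 8.5) slices to a regular 24-gon of circumradius 10.883 (√(r²−h²) with h=1.6 from center) (area = (24/2)·10.883²·sin(360°/24) = 367.85 mm²); the cone at (7, 12) is not intersected at this z (z outside [13, 29.5]); Combining (union): the regions partially overlap — summed areas 422.64 mm² minus the doubly-counted overlap 5.76 mm² gives 416.88 mm² — area = 416.88 mm²; (whole slice rotated 15° about Z — lengths, areas and connectivity unchanged). Checking containment: the cross-section at z = 12.6 is a subset of the cross-section at z = 10.08.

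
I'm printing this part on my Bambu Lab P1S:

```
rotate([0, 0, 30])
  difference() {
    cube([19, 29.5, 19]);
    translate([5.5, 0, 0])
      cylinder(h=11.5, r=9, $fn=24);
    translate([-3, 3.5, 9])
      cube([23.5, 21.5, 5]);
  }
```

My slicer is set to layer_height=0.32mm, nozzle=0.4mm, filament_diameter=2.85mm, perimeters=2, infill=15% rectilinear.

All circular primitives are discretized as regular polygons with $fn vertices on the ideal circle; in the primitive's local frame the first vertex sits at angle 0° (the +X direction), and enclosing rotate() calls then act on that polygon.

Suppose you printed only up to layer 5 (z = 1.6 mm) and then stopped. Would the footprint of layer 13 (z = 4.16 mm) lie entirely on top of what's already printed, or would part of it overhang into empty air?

entirely on top

Compare the two slices. At z = 1.6: the cube is present — its section is the full 19×29.5 rectangle (area 560.50 mm²); the cylinder at (5.5, 0): section is a regular 24-gon, circumradius r=9 (area = (24/2)·9.000²·sin(360°/24) = 251.57 mm²); the cube at (-3, 3.5) does not reach this height (z outside [9, 14]); After the difference (first − rest): starting from the 19×29.5 cube (560.50 mm²), the r=9 cylinder at (5.5, 0) partially overlaps it — only the 108.80 mm² overlap (of its 251.57 mm²) is removed, clipping the outline — area = 451.70 mm²; (whole slice rotated 30° about Z — lengths, areas and connectivity unchanged). At z = 4.16: the 19×29.5 cube contributes its full rectangle (area 560.50 mm²); the r=9 cylinder at (5.5, 0) gives a regular 24-gon of circumradius 9 (constant along its height) (area = (24/2)·9.000²·sin(360°/24) = 251.57 mm²); the cube at (-3, 3.5) is not intersected at this z (z outside [9, 14]); Subtracting the remaining from the first: starting from the 19×29.5 cube (560.50 mm²), the r=9 cylinder at (5.5, 0) partially overlaps it — only the 108.80 mm² overlap (of its 251.57 mm²) is removed, clipping the outline — area = 451.70 mm²; (whole slice rotated 30° about Z — lengths, areas and connectivity unchanged). Checking containment: the cross-section at z = 4.16 is a subset of the cross-section at z = 1.6.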